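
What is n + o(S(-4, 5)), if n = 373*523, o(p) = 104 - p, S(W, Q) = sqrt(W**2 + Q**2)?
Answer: 195183 - sqrt(41) ≈ 1.9518e+5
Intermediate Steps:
S(W, Q) = sqrt(Q**2 + W**2)
n = 195079
n + o(S(-4, 5)) = 195079 + (104 - sqrt(5**2 + (-4)**2)) = 195079 + (104 - sqrt(25 + 16)) = 195079 + (104 - sqrt(41)) = 195183 - sqrt(41)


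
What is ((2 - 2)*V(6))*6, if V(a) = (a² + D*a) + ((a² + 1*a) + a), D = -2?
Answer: 0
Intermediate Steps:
V(a) = 2*a² (V(a) = (a² - 2*a) + ((a² + 1*a) + a) = (a² - 2*a) + ((a² + a) + a) = (a² - 2*a) + ((a + a²) + a) = (a² - 2*a) + (a² + 2*a) = 2*a²)
((2 - 2)*V(6))*6 = ((2 - 2)*(2*6²))*6 = (0*(2*36))*6 = (0*72)*6 = 0*6 = 0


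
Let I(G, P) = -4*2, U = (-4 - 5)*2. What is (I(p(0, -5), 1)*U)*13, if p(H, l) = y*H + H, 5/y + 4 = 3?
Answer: 1872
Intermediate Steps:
y = -5 (y = 5/(-4 + 3) = 5/(-1) = 5*(-1) = -5)
p(H, l) = -4*H (p(H, l) = -5*H + H = -4*H)
U = -18 (U = -9*2 = -18)
I(G, P) = -8
(I(p(0, -5), 1)*U)*13 = -8*(-18)*13 = 144*13 = 1872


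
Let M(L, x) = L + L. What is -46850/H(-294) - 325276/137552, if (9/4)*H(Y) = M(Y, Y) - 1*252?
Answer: 118553903/962864 ≈ 123.13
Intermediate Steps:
M(L, x) = 2*L
H(Y) = -112 + 8*Y/9 (H(Y) = 4*(2*Y - 1*252)/9 = 4*(2*Y - 252)/9 = 4*(-252 + 2*Y)/9 = -112 + 8*Y/9)
-46850/H(-294) - 325276/137552 = -46850/(-112 + (8/9)*(-294)) - 325276/137552 = -46850/(-112 - 784/3) - 325276*1/137552 = -46850/(-1120/3) - 81319/34388 = -46850*(-3/1120) - 81319/34388 = 14055/112 - 81319/34388 = 118553903/962864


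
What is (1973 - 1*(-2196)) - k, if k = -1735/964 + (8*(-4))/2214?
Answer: 4450876081/1067148 ≈ 4170.8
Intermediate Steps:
k = -1936069/1067148 (k = -1735*1/964 - 32*1/2214 = -1735/964 - 16/1107 = -1936069/1067148 ≈ -1.8142)
(1973 - 1*(-2196)) - k = (1973 - 1*(-2196)) - 1*(-1936069/1067148) = (1973 + 2196) + 1936069/1067148 = 4169 + 1936069/1067148 = 4450876081/1067148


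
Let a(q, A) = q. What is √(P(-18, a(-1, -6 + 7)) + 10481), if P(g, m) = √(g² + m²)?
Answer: √(10481 + 5*√13) ≈ 102.46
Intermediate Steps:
√(P(-18, a(-1, -6 + 7)) + 10481) = √(√((-18)² + (-1)²) + 10481) = √(√(324 + 1) + 10481) = √(√325 + 10481) = √(5*√13 + 10481) = √(10481 + 5*√13)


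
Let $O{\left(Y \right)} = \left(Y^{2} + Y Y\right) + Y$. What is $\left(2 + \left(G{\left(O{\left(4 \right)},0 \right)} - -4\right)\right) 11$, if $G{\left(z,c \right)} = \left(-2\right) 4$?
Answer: $-22$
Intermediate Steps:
$O{\left(Y \right)} = Y + 2 Y^{2}$ ($O{\left(Y \right)} = \left(Y^{2} + Y^{2}\right) + Y = 2 Y^{2} + Y = Y + 2 Y^{2}$)
$G{\left(z,c \right)} = -8$
$\left(2 + \left(G{\left(O{\left(4 \right)},0 \right)} - -4\right)\right) 11 = \left(2 - 4\right) 11 = \left(-2\right) 11 = -22$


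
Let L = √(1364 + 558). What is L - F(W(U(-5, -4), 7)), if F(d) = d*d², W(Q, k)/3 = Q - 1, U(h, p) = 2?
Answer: -27 + 31*√2 ≈ 16.841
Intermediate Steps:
W(Q, k) = -3 + 3*Q (W(Q, k) = 3*(Q - 1) = 3*(-1 + Q) = -3 + 3*Q)
F(d) = d³
L = 31*√2 (L = √1922 = 31*√2 ≈ 43.841)
L - F(W(U(-5, -4), 7)) = 31*√2 - (-3 + 3*2)³ = 31*√2 - (-3 + 6)³ = 31*√2 - 1*3³ = 31*√2 - 1*27 = 31*√2 - 27 = -27 + 31*√2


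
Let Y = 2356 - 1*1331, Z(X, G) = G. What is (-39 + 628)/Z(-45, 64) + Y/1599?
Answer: 24571/2496 ≈ 9.8441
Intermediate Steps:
Y = 1025 (Y = 2356 - 1331 = 1025)
(-39 + 628)/Z(-45, 64) + Y/1599 = (-39 + 628)/64 + 1025/1599 = 589*(1/64) + 1025*(1/1599) = 589/64 + 25/39 = 24571/2496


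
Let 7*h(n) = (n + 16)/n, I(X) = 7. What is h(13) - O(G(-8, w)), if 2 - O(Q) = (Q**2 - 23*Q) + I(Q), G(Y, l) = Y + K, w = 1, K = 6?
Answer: 5034/91 ≈ 55.319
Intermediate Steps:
G(Y, l) = 6 + Y (G(Y, l) = Y + 6 = 6 + Y)
O(Q) = -5 - Q**2 + 23*Q (O(Q) = 2 - ((Q**2 - 23*Q) + 7) = 2 - (7 + Q**2 - 23*Q) = 2 + (-7 - Q**2 + 23*Q) = -5 - Q**2 + 23*Q)
h(n) = (16 + n)/(7*n) (h(n) = ((n + 16)/n)/7 = ((16 + n)/n)/7 = (16 + n)/(7*n))
h(13) - O(G(-8, w)) = (1/7)*(16 + 13)/13 - (-5 - (6 - 8)**2 + 23*(6 - 8)) = (1/7)*(1/13)*29 - (-5 - 1*(-2)**2 + 23*(-2)) = 29/91 - (-5 - 1*4 - 46) = 29/91 - (-5 - 4 - 46) = 29/91 - 1*(-55) = 29/91 + 55 = 5034/91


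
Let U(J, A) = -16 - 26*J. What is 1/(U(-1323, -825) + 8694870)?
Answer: 1/8729252 ≈ 1.1456e-7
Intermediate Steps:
1/(U(-1323, -825) + 8694870) = 1/((-16 - 26*(-1323)) + 8694870) = 1/((-16 + 34398) + 8694870) = 1/(34382 + 8694870) = 1/8729252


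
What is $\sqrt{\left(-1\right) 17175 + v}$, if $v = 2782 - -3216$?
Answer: $i \sqrt{11177} \approx 105.72 i$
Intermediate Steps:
$v = 5998$ ($v = 2782 + 3216 = 5998$)
$\sqrt{\left(-1\right) 17175 + v} = \sqrt{\left(-1\right) 17175 + 5998} = \sqrt{-17175 + 5998} = \sqrt{-11177} = i \sqrt{11177}$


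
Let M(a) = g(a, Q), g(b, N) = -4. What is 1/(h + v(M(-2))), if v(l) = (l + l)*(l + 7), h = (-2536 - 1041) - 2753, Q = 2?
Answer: -1/6354 ≈ -0.00015738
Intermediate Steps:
M(a) = -4
h = -6330 (h = -3577 - 2753 = -6330)
v(l) = 2*l*(7 + l) (v(l) = (2*l)*(7 + l) = 2*l*(7 + l))
1/(h + v(M(-2))) = 1/(-6330 + 2*(-4)*(7 - 4)) = 1/(-6330 + 2*(-4)*3) = 1/(-6330 - 24) = 1/(-6354) = -1/6354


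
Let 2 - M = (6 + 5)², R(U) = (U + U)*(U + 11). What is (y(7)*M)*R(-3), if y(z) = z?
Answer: 39984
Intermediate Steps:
R(U) = 2*U*(11 + U) (R(U) = (2*U)*(11 + U) = 2*U*(11 + U))
M = -119 (M = 2 - (6 + 5)² = 2 - 1*11² = 2 - 1*121 = 2 - 121 = -119)
(y(7)*M)*R(-3) = (7*(-119))*(2*(-3)*(11 - 3)) = -1666*(-3)*8 = -833*(-48) = 39984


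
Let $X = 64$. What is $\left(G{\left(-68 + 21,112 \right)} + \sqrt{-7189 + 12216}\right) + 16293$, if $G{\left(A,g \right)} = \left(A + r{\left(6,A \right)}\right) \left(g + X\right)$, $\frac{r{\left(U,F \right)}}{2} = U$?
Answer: $10133 + \sqrt{5027} \approx 10204.0$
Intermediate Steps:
$r{\left(U,F \right)} = 2 U$
$G{\left(A,g \right)} = \left(12 + A\right) \left(64 + g\right)$ ($G{\left(A,g \right)} = \left(A + 2 \cdot 6\right) \left(g + 64\right) = \left(A + 12\right) \left(64 + g\right) = \left(12 + A\right) \left(64 + g\right)$)
$\left(G{\left(-68 + 21,112 \right)} + \sqrt{-7189 + 12216}\right) + 16293 = \left(\left(768 + 12 \cdot 112 + 64 \left(-68 + 21\right) + \left(-68 + 21\right) 112\right) + \sqrt{-7189 + 12216}\right) + 16293 = \left(\left(768 + 1344 + 64 \left(-47\right) - 5264\right) + \sqrt{5027}\right) + 16293 = \left(\left(768 + 1344 - 3008 - 5264\right) + \sqrt{5027}\right) + 16293 = \left(-6160 + \sqrt{5027}\right) + 16293 = 10133 + \sqrt{5027}$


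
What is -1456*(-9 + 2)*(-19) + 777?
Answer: -192871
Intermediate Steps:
-1456*(-9 + 2)*(-19) + 777 = -(-10192)*(-19) + 777 = -1456*133 + 777 = -193648 + 777 = -192871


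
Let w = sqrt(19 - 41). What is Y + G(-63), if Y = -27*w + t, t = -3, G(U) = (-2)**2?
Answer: 1 - 27*I*sqrt(22) ≈ 1.0 - 126.64*I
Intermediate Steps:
G(U) = 4
w = I*sqrt(22) (w = sqrt(-22) = I*sqrt(22) ≈ 4.6904*I)
Y = -3 - 27*I*sqrt(22) (Y = -27*I*sqrt(22) - 3 = -3 - 27*I*sqrt(22) ≈ -3.0 - 126.64*I)
Y + G(-63) = (-3 - 27*I*sqrt(22)) + 4 = 1 - 27*I*sqrt(22)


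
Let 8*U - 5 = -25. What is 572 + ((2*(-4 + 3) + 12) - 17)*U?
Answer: 1179/2 ≈ 589.50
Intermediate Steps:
U = -5/2 (U = 5/8 + (1/8)*(-25) = 5/8 - 25/8 = -5/2 ≈ -2.5000)
572 + ((2*(-4 + 3) + 12) - 17)*U = 572 + ((2*(-4 + 3) + 12) - 17)*(-5/2) = 572 + ((2*(-1) + 12) - 17)*(-5/2) = 572 + ((-2 + 12) - 17)*(-5/2) = 572 + (10 - 17)*(-5/2) = 572 - 7*(-5/2) = 572 + 35/2 = 1179/2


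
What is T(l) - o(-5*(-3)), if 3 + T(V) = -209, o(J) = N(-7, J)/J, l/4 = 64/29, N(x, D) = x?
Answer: -3173/15 ≈ -211.53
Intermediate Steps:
l = 256/29 (l = 4*(64/29) = 256/29 ≈ 8.8276)
o(J) = -7/J
T(V) = -212 (T(V) = -3 - 209 = -212)
T(l) - o(-5*(-3)) = -212 - (-7)/((-5*(-3))) = -212 - (-7)/15 = -212 - 1*(-7/15) = -212 + 7/15 = -3173/15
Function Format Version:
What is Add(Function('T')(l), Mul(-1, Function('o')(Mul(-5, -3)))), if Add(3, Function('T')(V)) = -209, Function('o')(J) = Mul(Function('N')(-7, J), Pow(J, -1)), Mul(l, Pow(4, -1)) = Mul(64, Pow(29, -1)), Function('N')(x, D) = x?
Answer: Rational(-3173, 15) ≈ -211.53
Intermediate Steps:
l = Rational(256, 29) (l = Mul(4, Mul(64, Pow(29, -1))) = Mul(4, Mul(64, Rational(1, 29))) = Mul(4, Rational(64, 29)) = Rational(256, 29) ≈ 8.8276)
Function('o')(J) = Mul(-7, Pow(J, -1))
Function('T')(V) = -212 (Function('T')(V) = Add(-3, -209) = -212)
Add(Function('T')(l), Mul(-1, Function('o')(Mul(-5, -3)))) = Add(-212, Mul(-1, Mul(-7, Pow(Mul(-5, -3), -1)))) = Add(-212, Mul(-1, Mul(-7, Pow(15, -1)))) = Add(-212, Mul(-1, Mul(-7, Rational(1, 15)))) = Add(-212, Mul(-1, Rational(-7, 15))) = Add(-212, Rational(7, 15)) = Rational(-3173, 15)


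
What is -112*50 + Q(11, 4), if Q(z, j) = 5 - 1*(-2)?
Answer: -5593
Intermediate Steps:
Q(z, j) = 7 (Q(z, j) = 5 + 2 = 7)
-112*50 + Q(11, 4) = -112*50 + 7 = -5600 + 7 = -5593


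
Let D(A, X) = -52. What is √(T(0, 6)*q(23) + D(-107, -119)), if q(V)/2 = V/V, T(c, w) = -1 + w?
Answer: I*√42 ≈ 6.4807*I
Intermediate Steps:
q(V) = 2 (q(V) = 2*(V/V) = 2*1 = 2)
√(T(0, 6)*q(23) + D(-107, -119)) = √((-1 + 6)*2 - 52) = √(5*2 - 52) = √(10 - 52) = √(-42) = I*√42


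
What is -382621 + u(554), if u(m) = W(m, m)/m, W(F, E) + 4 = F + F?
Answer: -105985465/277 ≈ -3.8262e+5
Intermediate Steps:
W(F, E) = -4 + 2*F (W(F, E) = -4 + (F + F) = -4 + 2*F)
u(m) = (-4 + 2*m)/m
-382621 + u(554) = -382621 + (2 - 4/554) = -382621 + (2 - 4*1/554) = -382621 + (2 - 2/277) = -382621 + 552/277 = -105985465/277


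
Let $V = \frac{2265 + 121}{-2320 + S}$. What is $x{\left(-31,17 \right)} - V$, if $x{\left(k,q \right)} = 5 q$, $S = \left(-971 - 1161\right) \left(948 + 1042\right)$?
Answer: $\frac{180413693}{2122500} \approx 85.001$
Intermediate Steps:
$S = -4242680$ ($S = \left(-2132\right) 1990 = -4242680$)
$V = - \frac{1193}{2122500}$ ($V = \frac{2265 + 121}{-2320 - 4242680} = \frac{2386}{-4245000} = 2386 \left(- \frac{1}{4245000}\right) = - \frac{1193}{2122500} \approx -0.00056207$)
$x{\left(-31,17 \right)} - V = 5 \cdot 17 - - \frac{1193}{2122500} = 85 + \frac{1193}{2122500} = \frac{180413693}{2122500}$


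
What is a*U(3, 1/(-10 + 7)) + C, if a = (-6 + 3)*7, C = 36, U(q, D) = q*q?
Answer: -153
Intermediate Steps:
U(q, D) = q²
a = -21 (a = -3*7 = -21)
a*U(3, 1/(-10 + 7)) + C = -21*3² + 36 = -21*9 + 36 = -189 + 36 = -153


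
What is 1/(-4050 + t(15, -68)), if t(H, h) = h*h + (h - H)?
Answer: 1/491 ≈ 0.0020367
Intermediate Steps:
t(H, h) = h + h² - H (t(H, h) = h² + (h - H) = h + h² - H)
1/(-4050 + t(15, -68)) = 1/(-4050 + (-68 + (-68)² - 1*15)) = 1/(-4050 + (-68 + 4624 - 15)) = 1/(-4050 + 4541) = 1/491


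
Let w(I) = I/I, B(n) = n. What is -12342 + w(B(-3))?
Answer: -12341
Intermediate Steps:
w(I) = 1
-12342 + w(B(-3)) = -12342 + 1 = -12341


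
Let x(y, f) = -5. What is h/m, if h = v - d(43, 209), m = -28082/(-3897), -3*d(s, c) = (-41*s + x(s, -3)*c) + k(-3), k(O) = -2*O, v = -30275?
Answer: -121621473/28082 ≈ -4330.9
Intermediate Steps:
d(s, c) = -2 + 5*c/3 + 41*s/3 (d(s, c) = -((-41*s - 5*c) - 2*(-3))/3 = -((-41*s - 5*c) + 6)/3 = -(6 - 41*s - 5*c)/3 = -2 + 5*c/3 + 41*s/3)
m = 28082/3897 (m = -28082*(-1/3897) = 28082/3897 ≈ 7.2061)
h = -31209 (h = -30275 - (-2 + (5/3)*209 + (41/3)*43) = -30275 - (-2 + 1045/3 + 1763/3) = -30275 - 1*934 = -30275 - 934 = -31209)
h/m = -31209/28082/3897 = -31209*3897/28082 = -121621473/28082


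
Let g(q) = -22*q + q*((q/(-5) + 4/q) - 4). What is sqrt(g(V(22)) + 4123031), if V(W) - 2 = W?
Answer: sqrt(103057395)/5 ≈ 2030.3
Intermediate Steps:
V(W) = 2 + W
g(q) = -22*q + q*(-4 + 4/q - q/5) (g(q) = -22*q + q*((q*(-1/5) + 4/q) - 4) = -22*q + q*((-q/5 + 4/q) - 4) = -22*q + q*((4/q - q/5) - 4) = -22*q + q*(-4 + 4/q - q/5))
sqrt(g(V(22)) + 4123031) = sqrt((4 - 26*(2 + 22) - (2 + 22)**2/5) + 4123031) = sqrt((4 - 26*24 - 1/5*24**2) + 4123031) = sqrt((4 - 624 - 1/5*576) + 4123031) = sqrt((4 - 624 - 576/5) + 4123031) = sqrt(-3676/5 + 4123031) = sqrt(20611479/5) = sqrt(103057395)/5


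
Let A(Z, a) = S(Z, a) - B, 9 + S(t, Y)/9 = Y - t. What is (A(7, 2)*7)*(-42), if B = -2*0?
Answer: 37044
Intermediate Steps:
S(t, Y) = -81 - 9*t + 9*Y (S(t, Y) = -81 + 9*(Y - t) = -81 + (-9*t + 9*Y) = -81 - 9*t + 9*Y)
B = 0
A(Z, a) = -81 - 9*Z + 9*a (A(Z, a) = (-81 - 9*Z + 9*a) - 1*0 = (-81 - 9*Z + 9*a) + 0 = -81 - 9*Z + 9*a)
(A(7, 2)*7)*(-42) = ((-81 - 9*7 + 9*2)*7)*(-42) = ((-81 - 63 + 18)*7)*(-42) = -126*7*(-42) = -882*(-42) = 37044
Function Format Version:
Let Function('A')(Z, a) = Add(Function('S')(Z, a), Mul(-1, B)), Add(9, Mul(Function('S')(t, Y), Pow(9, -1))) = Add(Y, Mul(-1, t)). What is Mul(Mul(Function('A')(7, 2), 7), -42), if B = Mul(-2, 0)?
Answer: 37044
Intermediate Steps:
Function('S')(t, Y) = Add(-81, Mul(-9, t), Mul(9, Y)) (Function('S')(t, Y) = Add(-81, Mul(9, Add(Y, Mul(-1, t)))) = Add(-81, Add(Mul(-9, t), Mul(9, Y))) = Add(-81, Mul(-9, t), Mul(9, Y)))
B = 0
Function('A')(Z, a) = Add(-81, Mul(-9, Z), Mul(9, a)) (Function('A')(Z, a) = Add(Add(-81, Mul(-9, Z), Mul(9, a)), Mul(-1, 0)) = Add(Add(-81, Mul(-9, Z), Mul(9, a)), 0) = Add(-81, Mul(-9, Z), Mul(9, a)))
Mul(Mul(Function('A')(7, 2), 7), -42) = Mul(Mul(Add(-81, Mul(-9, 7), Mul(9, 2)), 7), -42) = Mul(Mul(Add(-81, -63, 18), 7), -42) = Mul(Mul(-126, 7), -42) = Mul(-882, -42) = 37044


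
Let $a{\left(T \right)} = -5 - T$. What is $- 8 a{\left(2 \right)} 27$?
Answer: $1512$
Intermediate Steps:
$- 8 a{\left(2 \right)} 27 = - 8 \left(-5 - 2\right) 27 = \left(-8\right) \left(-7\right) 27 = 56 \cdot 27 = 1512$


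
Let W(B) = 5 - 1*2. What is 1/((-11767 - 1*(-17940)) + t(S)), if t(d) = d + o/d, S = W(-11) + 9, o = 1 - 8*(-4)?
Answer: 4/24751 ≈ 0.00016161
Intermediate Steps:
W(B) = 3 (W(B) = 5 - 2 = 3)
o = 33 (o = 1 + 32 = 33)
S = 12 (S = 3 + 9 = 12)
t(d) = d + 33/d
1/((-11767 - 1*(-17940)) + t(S)) = 1/((-11767 - 1*(-17940)) + (12 + 33/12)) = 1/((-11767 + 17940) + (12 + 33*(1/12))) = 1/(6173 + (12 + 11/4)) = 1/(6173 + 59/4) = 1/(24751/4) = 4/24751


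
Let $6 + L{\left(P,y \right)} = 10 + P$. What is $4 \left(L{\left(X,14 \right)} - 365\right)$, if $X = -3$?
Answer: $-1456$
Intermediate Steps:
$L{\left(P,y \right)} = 4 + P$ ($L{\left(P,y \right)} = -6 + \left(10 + P\right) = 4 + P$)
$4 \left(L{\left(X,14 \right)} - 365\right) = 4 \left(\left(4 - 3\right) - 365\right) = 4 \left(1 - 365\right) = 4 \left(-364\right) = -1456$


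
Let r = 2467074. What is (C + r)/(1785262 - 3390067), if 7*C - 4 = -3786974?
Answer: -13482548/11233635 ≈ -1.2002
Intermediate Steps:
C = -3786970/7 (C = 4/7 + (⅐)*(-3786974) = 4/7 - 3786974/7 = -3786970/7 ≈ -5.4100e+5)
(C + r)/(1785262 - 3390067) = (-3786970/7 + 2467074)/(1785262 - 3390067) = (13482548/7)/(-1604805) = (13482548/7)*(-1/1604805) = -13482548/11233635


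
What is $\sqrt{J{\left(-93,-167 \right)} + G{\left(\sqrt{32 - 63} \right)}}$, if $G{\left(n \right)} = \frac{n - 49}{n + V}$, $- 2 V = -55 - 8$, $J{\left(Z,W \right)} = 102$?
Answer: $\sqrt{2} \sqrt{\frac{3164 + 103 i \sqrt{31}}{63 + 2 i \sqrt{31}}} \approx 10.026 + 0.021844 i$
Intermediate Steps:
$V = \frac{63}{2}$ ($V = - \frac{-55 - 8}{2} = \left(- \frac{1}{2}\right) \left(-63\right) = \frac{63}{2} \approx 31.5$)
$G{\left(n \right)} = \frac{-49 + n}{\frac{63}{2} + n}$ ($G{\left(n \right)} = \frac{n - 49}{n + \frac{63}{2}} = \frac{-49 + n}{\frac{63}{2} + n}$)
$\sqrt{J{\left(-93,-167 \right)} + G{\left(\sqrt{32 - 63} \right)}} = \sqrt{102 + \frac{2 \left(-49 + \sqrt{32 - 63}\right)}{63 + 2 \sqrt{32 - 63}}} = \sqrt{102 + \frac{2 \left(-49 + \sqrt{-31}\right)}{63 + 2 \sqrt{-31}}} = \sqrt{102 + \frac{2 \left(-49 + i \sqrt{31}\right)}{63 + 2 i \sqrt{31}}}$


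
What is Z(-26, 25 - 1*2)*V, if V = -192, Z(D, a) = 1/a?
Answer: -192/23 ≈ -8.3478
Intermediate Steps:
Z(-26, 25 - 1*2)*V = -192/(25 - 1*2) = -192/(25 - 2) = -192/23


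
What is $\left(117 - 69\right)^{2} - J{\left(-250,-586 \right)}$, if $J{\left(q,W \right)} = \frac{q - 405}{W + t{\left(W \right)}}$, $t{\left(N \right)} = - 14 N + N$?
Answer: $\frac{16202383}{7032} \approx 2304.1$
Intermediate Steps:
$t{\left(N \right)} = - 13 N$
$J{\left(q,W \right)} = - \frac{-405 + q}{12 W}$ ($J{\left(q,W \right)} = \frac{q - 405}{W - 13 W} = \frac{-405 + q}{\left(-12\right) W} = \left(-405 + q\right) \left(- \frac{1}{12 W}\right) = - \frac{-405 + q}{12 W}$)
$\left(117 - 69\right)^{2} - J{\left(-250,-586 \right)} = \left(117 - 69\right)^{2} - \frac{405 - -250}{12 \left(-586\right)} = 48^{2} - \frac{1}{12} \left(- \frac{1}{586}\right) \left(405 + 250\right) = 2304 - \frac{1}{12} \left(- \frac{1}{586}\right) 655 = 2304 - - \frac{655}{7032} = 2304 + \frac{655}{7032} = \frac{16202383}{7032}$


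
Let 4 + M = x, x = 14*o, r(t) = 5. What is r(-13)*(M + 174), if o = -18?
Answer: -410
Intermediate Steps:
x = -252 (x = 14*(-18) = -252)
M = -256 (M = -4 - 252 = -256)
r(-13)*(M + 174) = 5*(-256 + 174) = 5*(-82) = -410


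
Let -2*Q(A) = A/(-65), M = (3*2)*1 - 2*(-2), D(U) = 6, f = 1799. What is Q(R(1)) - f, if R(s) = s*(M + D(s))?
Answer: -116927/65 ≈ -1798.9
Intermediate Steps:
M = 10 (M = 6*1 + 4 = 6 + 4 = 10)
R(s) = 16*s (R(s) = s*(10 + 6) = s*16 = 16*s)
Q(A) = A/130 (Q(A) = -A/(2*(-65)) = -A*(-1)/(2*65) = -(-1)*A/130 = A/130)
Q(R(1)) - f = (16*1)/130 - 1*1799 = (1/130)*16 - 1799 = 8/65 - 1799 = -116927/65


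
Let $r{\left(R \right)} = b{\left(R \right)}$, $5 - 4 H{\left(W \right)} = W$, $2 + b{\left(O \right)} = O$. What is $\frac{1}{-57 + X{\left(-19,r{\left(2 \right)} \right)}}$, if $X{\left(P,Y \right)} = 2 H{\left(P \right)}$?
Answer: $- \frac{1}{45} \approx -0.022222$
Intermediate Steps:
$b{\left(O \right)} = -2 + O$
$H{\left(W \right)} = \frac{5}{4} - \frac{W}{4}$
$r{\left(R \right)} = -2 + R$
$X{\left(P,Y \right)} = \frac{5}{2} - \frac{P}{2}$ ($X{\left(P,Y \right)} = 2 \left(\frac{5}{4} - \frac{P}{4}\right) = \frac{5}{2} - \frac{P}{2}$)
$\frac{1}{-57 + X{\left(-19,r{\left(2 \right)} \right)}} = \frac{1}{-57 + \left(\frac{5}{2} - - \frac{19}{2}\right)} = \frac{1}{-57 + \left(\frac{5}{2} + \frac{19}{2}\right)} = \frac{1}{-57 + 12} = \frac{1}{-45} = - \frac{1}{45}$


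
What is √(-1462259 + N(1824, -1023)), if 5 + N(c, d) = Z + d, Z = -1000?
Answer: I*√1464287 ≈ 1210.1*I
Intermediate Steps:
N(c, d) = -1005 + d (N(c, d) = -5 + (-1000 + d) = -1005 + d)
√(-1462259 + N(1824, -1023)) = √(-1462259 + (-1005 - 1023)) = √(-1462259 - 2028) = √(-1464287) = I*√1464287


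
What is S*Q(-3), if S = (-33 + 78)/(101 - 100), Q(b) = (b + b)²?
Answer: 1620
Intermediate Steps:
Q(b) = 4*b² (Q(b) = (2*b)² = 4*b²)
S = 45 (S = 45/1 = 45*1 = 45)
S*Q(-3) = 45*(4*(-3)²) = 45*(4*9) = 45*36 = 1620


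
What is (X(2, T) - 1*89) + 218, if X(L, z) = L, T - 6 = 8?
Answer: 131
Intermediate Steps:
T = 14 (T = 6 + 8 = 14)
(X(2, T) - 1*89) + 218 = (2 - 1*89) + 218 = (2 - 89) + 218 = -87 + 218 = 131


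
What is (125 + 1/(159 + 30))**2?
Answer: 558187876/35721 ≈ 15626.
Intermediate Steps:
(125 + 1/(159 + 30))**2 = (125 + 1/189)**2 = (23626/189)**2 = 558187876/35721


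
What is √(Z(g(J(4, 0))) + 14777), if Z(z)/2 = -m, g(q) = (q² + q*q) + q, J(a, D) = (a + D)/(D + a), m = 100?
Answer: √14577 ≈ 120.74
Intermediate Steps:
J(a, D) = 1 (J(a, D) = (D + a)/(D + a) = 1)
g(q) = q + 2*q² (g(q) = (q² + q²) + q = 2*q² + q = q + 2*q²)
Z(z) = -200 (Z(z) = 2*(-1*100) = 2*(-100) = -200)
√(Z(g(J(4, 0))) + 14777) = √(-200 + 14777) = √14577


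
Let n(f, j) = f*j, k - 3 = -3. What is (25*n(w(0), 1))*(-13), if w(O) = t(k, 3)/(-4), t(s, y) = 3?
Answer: 975/4 ≈ 243.75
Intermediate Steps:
k = 0 (k = 3 - 3 = 0)
w(O) = -¾ (w(O) = 3/(-4) = 3*(-¼) = -¾)
(25*n(w(0), 1))*(-13) = (25*(-¾*1))*(-13) = (25*(-¾))*(-13) = -75/4*(-13) = 975/4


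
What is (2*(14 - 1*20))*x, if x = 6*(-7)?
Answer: 504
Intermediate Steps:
x = -42
(2*(14 - 1*20))*x = (2*(14 - 1*20))*(-42) = (2*(14 - 20))*(-42) = (2*(-6))*(-42) = -12*(-42) = 504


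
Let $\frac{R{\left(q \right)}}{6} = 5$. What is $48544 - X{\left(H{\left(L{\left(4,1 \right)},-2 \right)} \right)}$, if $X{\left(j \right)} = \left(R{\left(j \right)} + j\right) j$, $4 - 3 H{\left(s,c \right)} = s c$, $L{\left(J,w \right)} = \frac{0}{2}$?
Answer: $\frac{436520}{9} \approx 48502.0$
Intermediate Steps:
$L{\left(J,w \right)} = 0$ ($L{\left(J,w \right)} = 0 \cdot \frac{1}{2} = 0$)
$H{\left(s,c \right)} = \frac{4}{3} - \frac{c s}{3}$ ($H{\left(s,c \right)} = \frac{4}{3} - \frac{s c}{3} = \frac{4}{3} - \frac{c s}{3}$)
$R{\left(q \right)} = 30$ ($R{\left(q \right)} = 6 \cdot 5 = 30$)
$X{\left(j \right)} = j \left(30 + j\right)$ ($X{\left(j \right)} = \left(30 + j\right) j = j \left(30 + j\right)$)
$48544 - X{\left(H{\left(L{\left(4,1 \right)},-2 \right)} \right)} = 48544 - \left(\frac{4}{3} - \left(- \frac{2}{3}\right) 0\right) \left(30 + \left(\frac{4}{3} - \left(- \frac{2}{3}\right) 0\right)\right) = 48544 - \left(\frac{4}{3} + 0\right) \left(30 + \left(\frac{4}{3} + 0\right)\right) = 48544 - \frac{4 \left(30 + \frac{4}{3}\right)}{3} = 48544 - \frac{4}{3} \cdot \frac{94}{3} = 48544 - \frac{376}{9} = \frac{436520}{9}$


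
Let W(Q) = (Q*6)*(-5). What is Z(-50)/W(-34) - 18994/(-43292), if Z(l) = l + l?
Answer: 376117/1103946 ≈ 0.34070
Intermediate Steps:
W(Q) = -30*Q (W(Q) = (6*Q)*(-5) = -30*Q)
Z(l) = 2*l
Z(-50)/W(-34) - 18994/(-43292) = (2*(-50))/((-30*(-34))) - 18994/(-43292) = -100/1020 - 18994*(-1/43292) = -100*1/1020 + 9497/21646 = -5/51 + 9497/21646 = 376117/1103946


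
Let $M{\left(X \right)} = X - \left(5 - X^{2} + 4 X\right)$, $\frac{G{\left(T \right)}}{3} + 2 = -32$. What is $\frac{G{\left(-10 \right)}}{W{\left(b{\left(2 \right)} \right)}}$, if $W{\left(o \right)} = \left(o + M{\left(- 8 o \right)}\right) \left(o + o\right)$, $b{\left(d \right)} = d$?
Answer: $- \frac{51}{602} \approx -0.084718$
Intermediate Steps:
$G{\left(T \right)} = -102$ ($G{\left(T \right)} = -6 + 3 \left(-32\right) = -6 - 96 = -102$)
$M{\left(X \right)} = -5 + X^{2} - 3 X$ ($M{\left(X \right)} = X - \left(5 - X^{2} + 4 X\right) = -5 + X^{2} - 3 X$)
$W{\left(o \right)} = 2 o \left(-5 + 25 o + 64 o^{2}\right)$ ($W{\left(o \right)} = \left(o - \left(5 - 64 o^{2} + 3 \left(-8\right) o\right)\right) \left(o + o\right) = \left(o + \left(-5 + 64 o^{2} + 24 o\right)\right) 2 o = \left(o + \left(-5 + 24 o + 64 o^{2}\right)\right) 2 o = \left(-5 + 25 o + 64 o^{2}\right) 2 o = 2 o \left(-5 + 25 o + 64 o^{2}\right)$)
$\frac{G{\left(-10 \right)}}{W{\left(b{\left(2 \right)} \right)}} = - \frac{102}{2 \cdot 2 \left(-5 + 25 \cdot 2 + 64 \cdot 2^{2}\right)} = - \frac{102}{2 \cdot 2 \left(-5 + 50 + 64 \cdot 4\right)} = - \frac{102}{2 \cdot 2 \left(-5 + 50 + 256\right)} = - \frac{102}{2 \cdot 2 \cdot 301} = - \frac{102}{1204} = \left(-102\right) \frac{1}{1204} = - \frac{51}{602}$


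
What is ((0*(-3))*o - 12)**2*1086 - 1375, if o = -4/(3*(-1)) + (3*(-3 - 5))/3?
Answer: 155009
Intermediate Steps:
o = -20/3 (o = -4/(-3) + (3*(-8))*(1/3) = -4*(-1/3) - 24*1/3 = 4/3 - 8 = -20/3 ≈ -6.6667)
((0*(-3))*o - 12)**2*1086 - 1375 = ((0*(-3))*(-20/3) - 12)**2*1086 - 1375 = (0*(-20/3) - 12)**2*1086 - 1375 = (0 - 12)**2*1086 - 1375 = (-12)**2*1086 - 1375 = 144*1086 - 1375 = 156384 - 1375 = 155009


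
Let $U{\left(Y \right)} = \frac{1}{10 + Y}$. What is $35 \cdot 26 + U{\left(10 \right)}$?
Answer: $\frac{18201}{20} \approx 910.05$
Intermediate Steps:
$35 \cdot 26 + U{\left(10 \right)} = 35 \cdot 26 + \frac{1}{10 + 10} = 910 + \frac{1}{20} = \frac{18201}{20}$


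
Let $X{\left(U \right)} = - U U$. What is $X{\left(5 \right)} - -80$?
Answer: $55$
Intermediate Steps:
$X{\left(U \right)} = - U^{2}$
$X{\left(5 \right)} - -80 = - 5^{2} - -80 = \left(-1\right) 25 + 80 = -25 + 80 = 55$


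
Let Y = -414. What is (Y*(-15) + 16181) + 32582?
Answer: 54973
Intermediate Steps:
(Y*(-15) + 16181) + 32582 = (-414*(-15) + 16181) + 32582 = (6210 + 16181) + 32582 = 22391 + 32582 = 54973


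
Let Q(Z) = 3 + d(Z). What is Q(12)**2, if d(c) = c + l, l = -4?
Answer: 121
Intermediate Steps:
d(c) = -4 + c (d(c) = c - 4 = -4 + c)
Q(Z) = -1 + Z (Q(Z) = 3 + (-4 + Z) = -1 + Z)
Q(12)**2 = (-1 + 12)**2 = 11**2 = 121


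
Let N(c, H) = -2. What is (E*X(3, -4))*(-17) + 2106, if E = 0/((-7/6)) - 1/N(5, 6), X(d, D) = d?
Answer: 4161/2 ≈ 2080.5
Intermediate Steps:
E = ½ (E = 0/((-7/6)) - 1/(-2) = 0/((-7*⅙)) - 1*(-½) = 0/(-7/6) + ½ = 0*(-6/7) + ½ = 0 + ½ = ½ ≈ 0.50000)
(E*X(3, -4))*(-17) + 2106 = ((½)*3)*(-17) + 2106 = (3/2)*(-17) + 2106 = -51/2 + 2106 = 4161/2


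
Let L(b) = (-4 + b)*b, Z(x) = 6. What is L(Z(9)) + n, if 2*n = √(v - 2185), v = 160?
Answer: 12 + 45*I/2 ≈ 12.0 + 22.5*I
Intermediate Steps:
L(b) = b*(-4 + b)
n = 45*I/2 (n = √(160 - 2185)/2 = √(-2025)/2 = (45*I)/2 = 45*I/2 ≈ 22.5*I)
L(Z(9)) + n = 6*(-4 + 6) + 45*I/2 = 6*2 + 45*I/2 = 12 + 45*I/2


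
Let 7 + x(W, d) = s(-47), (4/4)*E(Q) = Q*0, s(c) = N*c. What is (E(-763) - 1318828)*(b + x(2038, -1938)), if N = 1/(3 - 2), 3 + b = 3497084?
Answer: -4611977124356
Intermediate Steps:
b = 3497081 (b = -3 + 3497084 = 3497081)
N = 1 (N = 1/1 = 1)
s(c) = c (s(c) = 1*c = c)
E(Q) = 0 (E(Q) = Q*0 = 0)
x(W, d) = -54 (x(W, d) = -7 - 47 = -54)
(E(-763) - 1318828)*(b + x(2038, -1938)) = (0 - 1318828)*(3497081 - 54) = -1318828*3497027 = -4611977124356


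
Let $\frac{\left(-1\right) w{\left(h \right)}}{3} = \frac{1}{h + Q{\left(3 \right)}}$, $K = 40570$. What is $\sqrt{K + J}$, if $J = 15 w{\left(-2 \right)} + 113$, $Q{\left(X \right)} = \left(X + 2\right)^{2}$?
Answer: $\frac{4 \sqrt{1345017}}{23} \approx 201.7$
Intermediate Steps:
$Q{\left(X \right)} = \left(2 + X\right)^{2}$
$w{\left(h \right)} = - \frac{3}{25 + h}$ ($w{\left(h \right)} = - \frac{3}{h + \left(2 + 3\right)^{2}} = - \frac{3}{h + 5^{2}} = - \frac{3}{h + 25} = - \frac{3}{25 + h}$)
$J = \frac{2554}{23}$ ($J = 15 \left(- \frac{3}{25 - 2}\right) + 113 = 15 \left(- \frac{3}{23}\right) + 113 = - \frac{45}{23} + 113 = \frac{2554}{23} \approx 111.04$)
$\sqrt{K + J} = \sqrt{40570 + \frac{2554}{23}} = \sqrt{\frac{935664}{23}} = \frac{4 \sqrt{1345017}}{23}$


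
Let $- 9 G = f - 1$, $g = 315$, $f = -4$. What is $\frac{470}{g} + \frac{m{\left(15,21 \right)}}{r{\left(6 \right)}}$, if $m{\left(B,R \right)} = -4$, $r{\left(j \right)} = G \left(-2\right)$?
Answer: $\frac{1604}{315} \approx 5.0921$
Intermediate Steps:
$G = \frac{5}{9}$ ($G = - \frac{-4 - 1}{9} = \left(- \frac{1}{9}\right) \left(-5\right) = \frac{5}{9} \approx 0.55556$)
$r{\left(j \right)} = - \frac{10}{9}$ ($r{\left(j \right)} = \frac{5}{9} \left(-2\right) = - \frac{10}{9}$)
$\frac{470}{g} + \frac{m{\left(15,21 \right)}}{r{\left(6 \right)}} = \frac{470}{315} - \frac{4}{- \frac{10}{9}} = 470 \cdot \frac{1}{315} - - \frac{18}{5} = \frac{94}{63} + \frac{18}{5} = \frac{1604}{315}$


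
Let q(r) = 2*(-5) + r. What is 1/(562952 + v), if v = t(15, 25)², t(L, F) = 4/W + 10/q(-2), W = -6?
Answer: 4/2251817 ≈ 1.7763e-6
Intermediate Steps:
q(r) = -10 + r
t(L, F) = -3/2 (t(L, F) = 4/(-6) + 10/(-10 - 2) = 4*(-⅙) + 10/(-12) = -⅔ + 10*(-1/12) = -⅔ - ⅚ = -3/2)
v = 9/4 (v = (-3/2)² = 9/4 ≈ 2.2500)
1/(562952 + v) = 1/(562952 + 9/4) = 1/(2251817/4) = 4/2251817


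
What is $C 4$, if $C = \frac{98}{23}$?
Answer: $\frac{392}{23} \approx 17.043$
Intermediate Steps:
$C = \frac{98}{23}$ ($C = 98 \cdot \frac{1}{23} = \frac{98}{23} \approx 4.2609$)
$C 4 = \frac{98}{23} \cdot 4 = \frac{392}{23}$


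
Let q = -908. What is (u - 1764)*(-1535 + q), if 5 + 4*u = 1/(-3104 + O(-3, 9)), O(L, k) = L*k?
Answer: 13502456114/3131 ≈ 4.3125e+6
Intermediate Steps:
u = -3914/3131 (u = -5/4 + 1/(4*(-3104 - 3*9)) = -5/4 + 1/(4*(-3104 - 27)) = -5/4 + (¼)/(-3131) = -5/4 + (¼)*(-1/3131) = -5/4 - 1/12524 = -3914/3131 ≈ -1.2501)
(u - 1764)*(-1535 + q) = (-3914/3131 - 1764)*(-1535 - 908) = -5526998/3131*(-2443) = 13502456114/3131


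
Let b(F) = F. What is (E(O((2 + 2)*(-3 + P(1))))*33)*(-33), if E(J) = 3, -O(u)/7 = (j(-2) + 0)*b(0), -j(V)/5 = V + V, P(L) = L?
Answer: -3267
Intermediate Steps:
j(V) = -10*V (j(V) = -5*(V + V) = -10*V)
O(u) = 0 (O(u) = -7*(-10*(-2) + 0)*0 = -7*(20 + 0)*0 = -140*0 = -7*0 = 0)
(E(O((2 + 2)*(-3 + P(1))))*33)*(-33) = (3*33)*(-33) = 99*(-33) = -3267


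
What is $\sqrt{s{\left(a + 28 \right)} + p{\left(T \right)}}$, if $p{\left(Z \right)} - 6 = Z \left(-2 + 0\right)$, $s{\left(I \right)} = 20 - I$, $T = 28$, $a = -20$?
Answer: $i \sqrt{38} \approx 6.1644 i$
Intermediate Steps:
$p{\left(Z \right)} = 6 - 2 Z$ ($p{\left(Z \right)} = 6 + Z \left(-2 + 0\right) = 6 + Z \left(-2\right) = 6 - 2 Z$)
$\sqrt{s{\left(a + 28 \right)} + p{\left(T \right)}} = \sqrt{\left(20 - \left(-20 + 28\right)\right) + \left(6 - 56\right)} = \sqrt{\left(20 - 8\right) + \left(6 - 56\right)} = \sqrt{\left(20 - 8\right) - 50} = \sqrt{12 - 50} = \sqrt{-38} = i \sqrt{38}$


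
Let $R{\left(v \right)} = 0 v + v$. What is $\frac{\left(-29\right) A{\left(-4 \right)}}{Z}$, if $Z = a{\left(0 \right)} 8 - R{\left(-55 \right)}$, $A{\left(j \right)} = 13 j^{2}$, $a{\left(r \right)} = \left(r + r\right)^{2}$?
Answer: $- \frac{6032}{55} \approx -109.67$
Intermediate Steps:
$a{\left(r \right)} = 4 r^{2}$ ($a{\left(r \right)} = \left(2 r\right)^{2} = 4 r^{2}$)
$R{\left(v \right)} = v$ ($R{\left(v \right)} = 0 + v = v$)
$Z = 55$ ($Z = 4 \cdot 0^{2} \cdot 8 - -55 = 4 \cdot 0 \cdot 8 + 55 = 0 \cdot 8 + 55 = 0 + 55 = 55$)
$\frac{\left(-29\right) A{\left(-4 \right)}}{Z} = \frac{\left(-29\right) 13 \left(-4\right)^{2}}{55} = - 29 \cdot 13 \cdot 16 \cdot \frac{1}{55} = \left(-29\right) 208 \cdot \frac{1}{55} = \left(-6032\right) \frac{1}{55} = - \frac{6032}{55}$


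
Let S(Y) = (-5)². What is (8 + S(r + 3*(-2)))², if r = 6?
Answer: 1089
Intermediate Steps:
S(Y) = 25
(8 + S(r + 3*(-2)))² = (8 + 25)² = 33² = 1089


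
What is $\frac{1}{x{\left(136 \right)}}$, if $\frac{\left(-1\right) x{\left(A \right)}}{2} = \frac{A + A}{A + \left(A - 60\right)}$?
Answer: $- \frac{53}{136} \approx -0.38971$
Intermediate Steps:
$x{\left(A \right)} = - \frac{4 A}{-60 + 2 A}$ ($x{\left(A \right)} = - 2 \frac{A + A}{A + \left(A - 60\right)} = - 2 \frac{2 A}{A + \left(-60 + A\right)} = - 2 \frac{2 A}{-60 + 2 A} = - \frac{4 A}{-60 + 2 A}$)
$\frac{1}{x{\left(136 \right)}} = \frac{1}{\left(-2\right) 136 \frac{1}{-30 + 136}} = \frac{1}{\left(-2\right) 136 \cdot \frac{1}{106}} = \frac{1}{- \frac{136}{53}} = - \frac{53}{136}$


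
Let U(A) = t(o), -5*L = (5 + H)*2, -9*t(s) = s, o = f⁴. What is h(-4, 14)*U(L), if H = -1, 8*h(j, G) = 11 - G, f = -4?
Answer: 32/3 ≈ 10.667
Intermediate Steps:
o = 256 (o = (-4)⁴ = 256)
t(s) = -s/9
h(j, G) = 11/8 - G/8 (h(j, G) = (11 - G)/8 = 11/8 - G/8)
L = -8/5 (L = -(5 - 1)*2/5 = -4*2/5 = -⅕*8 = -8/5 ≈ -1.6000)
U(A) = -256/9 (U(A) = -⅑*256 = -256/9)
h(-4, 14)*U(L) = (11/8 - ⅛*14)*(-256/9) = (11/8 - 7/4)*(-256/9) = -3/8*(-256/9) = 32/3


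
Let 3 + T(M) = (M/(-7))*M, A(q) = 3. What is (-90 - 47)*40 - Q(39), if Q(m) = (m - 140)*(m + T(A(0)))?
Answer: -13817/7 ≈ -1973.9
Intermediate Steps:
T(M) = -3 - M**2/7 (T(M) = -3 + (M/(-7))*M = -3 + (M*(-1/7))*M = -3 + (-M/7)*M = -3 - M**2/7)
Q(m) = (-140 + m)*(-30/7 + m) (Q(m) = (m - 140)*(m + (-3 - 1/7*3**2)) = (-140 + m)*(m + (-3 - 1/7*9)) = (-140 + m)*(m + (-3 - 9/7)) = (-140 + m)*(m - 30/7) = (-140 + m)*(-30/7 + m))
(-90 - 47)*40 - Q(39) = (-90 - 47)*40 - (600 + 39**2 - 1010/7*39) = -137*40 - (600 + 1521 - 39390/7) = -5480 - 1*(-24543/7) = -5480 + 24543/7 = -13817/7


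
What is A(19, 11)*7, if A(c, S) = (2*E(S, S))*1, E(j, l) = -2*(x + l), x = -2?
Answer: -252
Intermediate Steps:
E(j, l) = 4 - 2*l (E(j, l) = -2*(-2 + l) = 4 - 2*l)
A(c, S) = 8 - 4*S (A(c, S) = (2*(4 - 2*S))*1 = (8 - 4*S)*1 = 8 - 4*S)
A(19, 11)*7 = (8 - 4*11)*7 = (8 - 44)*7 = -36*7 = -252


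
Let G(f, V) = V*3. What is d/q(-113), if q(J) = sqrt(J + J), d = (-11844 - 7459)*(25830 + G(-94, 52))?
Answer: 250803879*I*sqrt(226)/113 ≈ 3.3366e+7*I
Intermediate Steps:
G(f, V) = 3*V
d = -501607758 (d = (-11844 - 7459)*(25830 + 3*52) = -19303*(25830 + 156) = -19303*25986 = -501607758)
q(J) = sqrt(2)*sqrt(J) (q(J) = sqrt(2*J) = sqrt(2)*sqrt(J))
d/q(-113) = -501607758*(-I*sqrt(226)/226) = -(-250803879)*I*sqrt(226)/113 = 250803879*I*sqrt(226)/113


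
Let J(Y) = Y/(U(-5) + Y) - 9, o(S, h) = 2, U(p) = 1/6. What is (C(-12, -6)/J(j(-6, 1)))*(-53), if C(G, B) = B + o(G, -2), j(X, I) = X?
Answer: -7420/279 ≈ -26.595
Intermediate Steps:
U(p) = ⅙
C(G, B) = 2 + B (C(G, B) = B + 2 = 2 + B)
J(Y) = -9 + Y/(⅙ + Y) (J(Y) = Y/(⅙ + Y) - 9 = -9 + Y/(⅙ + Y))
(C(-12, -6)/J(j(-6, 1)))*(-53) = ((2 - 6)/((3*(-3 - 16*(-6))/(1 + 6*(-6)))))*(-53) = -4*(1 - 36)/(3*(-3 + 96))*(-53) = -4/(3*93/(-35))*(-53) = -4/(3*(-1/35)*93)*(-53) = -4/(-279/35)*(-53) = -4*(-35/279)*(-53) = (140/279)*(-53) = -7420/279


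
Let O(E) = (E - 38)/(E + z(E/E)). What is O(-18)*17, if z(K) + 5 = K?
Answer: 476/11 ≈ 43.273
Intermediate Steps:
z(K) = -5 + K
O(E) = (-38 + E)/(-4 + E) (O(E) = (E - 38)/(E + (-5 + E/E)) = (-38 + E)/(E + (-5 + 1)) = (-38 + E)/(E - 4) = (-38 + E)/(-4 + E))
O(-18)*17 = ((-38 - 18)/(-4 - 18))*17 = (-56/(-22))*17 = -1/22*(-56)*17 = (28/11)*17 = 476/11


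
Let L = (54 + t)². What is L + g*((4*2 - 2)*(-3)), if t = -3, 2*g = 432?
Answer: -1287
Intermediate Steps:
g = 216 (g = (½)*432 = 216)
L = 2601 (L = (54 - 3)² = 51² = 2601)
L + g*((4*2 - 2)*(-3)) = 2601 + 216*((4*2 - 2)*(-3)) = 2601 + 216*((8 - 2)*(-3)) = 2601 + 216*(6*(-3)) = 2601 + 216*(-18) = 2601 - 3888 = -1287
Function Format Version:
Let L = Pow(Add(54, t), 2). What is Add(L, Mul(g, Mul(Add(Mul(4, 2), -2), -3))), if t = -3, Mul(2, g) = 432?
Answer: -1287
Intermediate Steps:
g = 216 (g = Mul(Rational(1, 2), 432) = 216)
L = 2601 (L = Pow(Add(54, -3), 2) = Pow(51, 2) = 2601)
Add(L, Mul(g, Mul(Add(Mul(4, 2), -2), -3))) = Add(2601, Mul(216, Mul(Add(Mul(4, 2), -2), -3))) = Add(2601, Mul(216, Mul(Add(8, -2), -3))) = Add(2601, Mul(216, Mul(6, -3))) = Add(2601, Mul(216, -18)) = Add(2601, -3888) = -1287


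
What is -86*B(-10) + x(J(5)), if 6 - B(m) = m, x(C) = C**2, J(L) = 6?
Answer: -1340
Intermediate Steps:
B(m) = 6 - m
-86*B(-10) + x(J(5)) = -86*(6 - 1*(-10)) + 6**2 = -86*(6 + 10) + 36 = -86*16 + 36 = -1376 + 36 = -1340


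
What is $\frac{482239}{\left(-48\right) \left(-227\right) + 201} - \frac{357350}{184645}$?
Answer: $\frac{17015501441}{409801113} \approx 41.521$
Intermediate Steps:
$\frac{482239}{\left(-48\right) \left(-227\right) + 201} - \frac{357350}{184645} = \frac{482239}{10896 + 201} - \frac{71470}{36929} = \frac{482239}{11097} - \frac{71470}{36929} = \frac{17015501441}{409801113}$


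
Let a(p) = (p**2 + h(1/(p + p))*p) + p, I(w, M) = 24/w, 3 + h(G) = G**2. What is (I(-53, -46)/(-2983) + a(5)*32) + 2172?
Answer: 2097657652/790495 ≈ 2653.6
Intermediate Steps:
h(G) = -3 + G**2
a(p) = p + p**2 + p*(-3 + 1/(4*p**2)) (a(p) = (p**2 + (-3 + (1/(p + p))**2)*p) + p = (p**2 + (-3 + (1/(2*p))**2)*p) + p = (p**2 + (-3 + 1/(4*p**2))*p) + p = (p**2 + p*(-3 + 1/(4*p**2))) + p = p + p**2 + p*(-3 + 1/(4*p**2)))
(I(-53, -46)/(-2983) + a(5)*32) + 2172 = ((24/(-53))/(-2983) + (5**2 - 2*5 + (1/4)/5)*32) + 2172 = ((24*(-1/53))*(-1/2983) + (25 - 10 + (1/4)*(1/5))*32) + 2172 = (-24/53*(-1/2983) + (25 - 10 + 1/20)*32) + 2172 = (24/158099 + (301/20)*32) + 2172 = (24/158099 + 2408/5) + 2172 = 380702512/790495 + 2172 = 2097657652/790495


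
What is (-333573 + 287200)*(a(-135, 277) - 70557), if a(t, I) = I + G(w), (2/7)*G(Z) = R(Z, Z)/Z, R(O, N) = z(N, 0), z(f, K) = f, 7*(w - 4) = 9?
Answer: 6517864269/2 ≈ 3.2589e+9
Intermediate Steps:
w = 37/7 (w = 4 + (1/7)*9 = 4 + 9/7 = 37/7 ≈ 5.2857)
R(O, N) = N
G(Z) = 7/2 (G(Z) = 7*(Z/Z)/2 = (7/2)*1 = 7/2)
a(t, I) = 7/2 + I (a(t, I) = I + 7/2 = 7/2 + I)
(-333573 + 287200)*(a(-135, 277) - 70557) = (-333573 + 287200)*((7/2 + 277) - 70557) = -46373*(561/2 - 70557) = -46373*(-140553/2) = 6517864269/2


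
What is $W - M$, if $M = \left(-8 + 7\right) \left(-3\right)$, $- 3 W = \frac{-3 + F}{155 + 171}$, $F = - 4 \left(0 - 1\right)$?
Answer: $- \frac{2935}{978} \approx -3.001$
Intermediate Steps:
$F = 4$ ($F = \left(-4\right) \left(-1\right) = 4$)
$W = - \frac{1}{978}$ ($W = - \frac{\left(-3 + 4\right) \frac{1}{155 + 171}}{3} = - \frac{1 \cdot \frac{1}{326}}{3} = \left(- \frac{1}{3}\right) \frac{1}{326} = - \frac{1}{978} \approx -0.0010225$)
$M = 3$ ($M = \left(-1\right) \left(-3\right) = 3$)
$W - M = - \frac{1}{978} - 3 = - \frac{2935}{978}$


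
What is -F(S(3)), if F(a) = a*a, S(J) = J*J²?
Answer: -729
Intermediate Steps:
S(J) = J³
F(a) = a²
-F(S(3)) = -(3³)² = -1*27² = -1*729 = -729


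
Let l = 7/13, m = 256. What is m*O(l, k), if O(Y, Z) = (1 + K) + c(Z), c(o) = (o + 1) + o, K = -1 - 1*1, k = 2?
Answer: 1024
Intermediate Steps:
l = 7/13 (l = 7*(1/13) = 7/13 ≈ 0.53846)
K = -2 (K = -1 - 1 = -2)
c(o) = 1 + 2*o (c(o) = (1 + o) + o = 1 + 2*o)
O(Y, Z) = 2*Z (O(Y, Z) = (1 - 2) + (1 + 2*Z) = -1 + (1 + 2*Z) = 2*Z)
m*O(l, k) = 256*(2*2) = 256*4 = 1024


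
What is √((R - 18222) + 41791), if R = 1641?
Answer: √25210 ≈ 158.78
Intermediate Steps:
√((R - 18222) + 41791) = √((1641 - 18222) + 41791) = √(-16581 + 41791) = √25210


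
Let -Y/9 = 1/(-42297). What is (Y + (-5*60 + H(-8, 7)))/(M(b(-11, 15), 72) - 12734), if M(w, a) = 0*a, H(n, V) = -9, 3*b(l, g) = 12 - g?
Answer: 2178294/89768333 ≈ 0.024266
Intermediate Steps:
b(l, g) = 4 - g/3 (b(l, g) = (12 - g)/3 = 4 - g/3)
Y = 3/14099 (Y = -9/(-42297) = -9*(-1/42297) = 3/14099 ≈ 0.00021278)
M(w, a) = 0
(Y + (-5*60 + H(-8, 7)))/(M(b(-11, 15), 72) - 12734) = (3/14099 + (-5*60 - 9))/(0 - 12734) = (3/14099 + (-300 - 9))/(-12734) = (3/14099 - 309)*(-1/12734) = -4356588/14099*(-1/12734) = 2178294/89768333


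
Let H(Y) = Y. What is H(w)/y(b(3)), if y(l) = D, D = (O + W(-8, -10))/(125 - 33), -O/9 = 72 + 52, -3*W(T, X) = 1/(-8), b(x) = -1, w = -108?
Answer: 238464/26783 ≈ 8.9036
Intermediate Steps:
W(T, X) = 1/24 (W(T, X) = -1/(3*(-8)) = -(-1)/(3*8) = -⅓*(-⅛) = 1/24)
O = -1116 (O = -9*(72 + 52) = -9*124 = -1116)
D = -26783/2208 (D = (-1116 + 1/24)/(125 - 33) = -26783/24/92 = -26783/24*1/92 = -26783/2208 ≈ -12.130)
y(l) = -26783/2208
H(w)/y(b(3)) = -108/(-26783/2208) = -108*(-2208/26783) = 238464/26783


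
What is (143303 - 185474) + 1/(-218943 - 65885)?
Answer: -12011481589/284828 ≈ -42171.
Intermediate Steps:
(143303 - 185474) + 1/(-218943 - 65885) = -42171 + 1/(-284828) = -42171 - 1/284828 = -12011481589/284828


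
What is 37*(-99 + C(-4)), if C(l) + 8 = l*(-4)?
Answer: -3367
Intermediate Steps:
C(l) = -8 - 4*l (C(l) = -8 + l*(-4) = -8 - 4*l)
37*(-99 + C(-4)) = 37*(-99 + (-8 - 4*(-4))) = 37*(-99 + (-8 + 16)) = 37*(-99 + 8) = 37*(-91) = -3367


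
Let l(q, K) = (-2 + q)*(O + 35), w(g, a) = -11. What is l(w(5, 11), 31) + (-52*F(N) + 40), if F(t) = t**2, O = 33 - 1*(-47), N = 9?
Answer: -5667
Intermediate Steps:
O = 80 (O = 33 + 47 = 80)
l(q, K) = -230 + 115*q (l(q, K) = (-2 + q)*(80 + 35) = (-2 + q)*115 = -230 + 115*q)
l(w(5, 11), 31) + (-52*F(N) + 40) = (-230 + 115*(-11)) + (-52*9**2 + 40) = (-230 - 1265) + (-52*81 + 40) = -1495 + (-4212 + 40) = -1495 - 4172 = -5667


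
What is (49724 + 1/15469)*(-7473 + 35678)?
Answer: 21694737610185/15469 ≈ 1.4025e+9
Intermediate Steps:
(49724 + 1/15469)*(-7473 + 35678) = (49724 + 1/15469)*28205 = (769180557/15469)*28205 = 21694737610185/15469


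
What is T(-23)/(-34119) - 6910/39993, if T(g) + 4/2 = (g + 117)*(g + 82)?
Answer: -50831498/151613463 ≈ -0.33527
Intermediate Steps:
T(g) = -2 + (82 + g)*(117 + g) (T(g) = -2 + (g + 117)*(g + 82) = -2 + (117 + g)*(82 + g) = -2 + (82 + g)*(117 + g))
T(-23)/(-34119) - 6910/39993 = (9592 + (-23)² + 199*(-23))/(-34119) - 6910/39993 = (9592 + 529 - 4577)*(-1/34119) - 6910*1/39993 = 5544*(-1/34119) - 6910/39993 = -616/3791 - 6910/39993 = -50831498/151613463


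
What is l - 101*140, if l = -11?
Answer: -14151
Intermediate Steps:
l - 101*140 = -11 - 101*140 = -11 - 14140 = -14151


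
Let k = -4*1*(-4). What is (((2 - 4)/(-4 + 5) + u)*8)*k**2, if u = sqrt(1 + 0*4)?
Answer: -2048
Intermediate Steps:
k = 16 (k = -4*(-4) = 16)
u = 1 (u = sqrt(1 + 0) = sqrt(1) = 1)
(((2 - 4)/(-4 + 5) + u)*8)*k**2 = (((2 - 4)/(-4 + 5) + 1)*8)*16**2 = ((-2/1 + 1)*8)*256 = ((-2*1 + 1)*8)*256 = ((-2 + 1)*8)*256 = -1*8*256 = -8*256 = -2048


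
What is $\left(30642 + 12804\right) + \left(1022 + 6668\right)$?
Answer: $51136$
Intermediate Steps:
$\left(30642 + 12804\right) + \left(1022 + 6668\right) = 43446 + 7690 = 51136$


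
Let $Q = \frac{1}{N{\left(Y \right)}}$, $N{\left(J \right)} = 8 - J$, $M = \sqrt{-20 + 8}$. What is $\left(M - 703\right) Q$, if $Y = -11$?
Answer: $-37 + \frac{2 i \sqrt{3}}{19} \approx -37.0 + 0.18232 i$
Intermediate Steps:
$M = 2 i \sqrt{3}$ ($M = \sqrt{-12} = 2 i \sqrt{3} \approx 3.4641 i$)
$Q = \frac{1}{19}$ ($Q = \frac{1}{8 - -11} = \frac{1}{8 + 11} = \frac{1}{19} \approx 0.052632$)
$\left(M - 703\right) Q = \left(2 i \sqrt{3} - 703\right) \frac{1}{19} = \left(-703 + 2 i \sqrt{3}\right) \frac{1}{19} = -37 + \frac{2 i \sqrt{3}}{19}$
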